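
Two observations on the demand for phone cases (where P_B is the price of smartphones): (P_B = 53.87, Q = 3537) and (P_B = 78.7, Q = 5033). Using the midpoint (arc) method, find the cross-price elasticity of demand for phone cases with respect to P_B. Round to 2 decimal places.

ΔQ_A = 5033 − 3537 = 1496; ΔP_B = 78.7 − 53.87 = 24.83.
Midpoints: Q̄_A = 4285.0, P̄_B = 66.28.
ε = (ΔQ_A/Q̄_A)/(ΔP_B/P̄_B) = (1496/4285.0)/(24.83/66.28) ≈ 0.93.

0.93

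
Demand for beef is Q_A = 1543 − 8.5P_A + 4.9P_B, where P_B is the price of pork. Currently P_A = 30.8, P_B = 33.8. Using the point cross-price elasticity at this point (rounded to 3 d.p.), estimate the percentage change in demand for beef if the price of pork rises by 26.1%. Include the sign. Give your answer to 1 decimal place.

At P_A = 30.8, P_B = 33.8: Q_A = 1446.82.
∂Q_A/∂P_B = 4.9.
ε = (∂Q_A/∂P_B)(P_B/Q_A) = 4.9000 × 33.8/1446.82 ≈ 0.114.
%ΔQ_A ≈ ε × %ΔP_B = 0.114 × (26.1%) = 3.0%.

3.0%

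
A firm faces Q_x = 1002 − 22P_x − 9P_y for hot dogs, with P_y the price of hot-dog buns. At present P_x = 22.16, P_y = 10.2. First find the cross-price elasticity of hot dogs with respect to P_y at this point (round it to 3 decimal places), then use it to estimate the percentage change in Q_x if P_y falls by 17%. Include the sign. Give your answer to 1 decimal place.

At P_x = 22.16, P_y = 10.2: Q_x = 422.68.
∂Q_x/∂P_y = -9.
ε = (∂Q_x/∂P_y)(P_y/Q_x) = -9.0000 × 10.2/422.68 ≈ -0.217.
%ΔQ_x ≈ ε × %ΔP_y = -0.217 × (-17%) = 3.7%.

3.7%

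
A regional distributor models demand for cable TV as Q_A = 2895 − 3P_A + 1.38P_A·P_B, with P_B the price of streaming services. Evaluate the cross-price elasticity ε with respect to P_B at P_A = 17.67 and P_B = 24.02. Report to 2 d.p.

At P_A = 17.67 and P_B = 24.02: Q_A = 3427.708.
∂Q_A/∂P_B = 1.38P_A = 1.38(17.67) = 24.3846.
ε = (∂Q_A/∂P_B)(P_B/Q_A) = 24.3846 × (24.02/3427.708) ≈ 0.17.
ε > 0: substitutes.

0.17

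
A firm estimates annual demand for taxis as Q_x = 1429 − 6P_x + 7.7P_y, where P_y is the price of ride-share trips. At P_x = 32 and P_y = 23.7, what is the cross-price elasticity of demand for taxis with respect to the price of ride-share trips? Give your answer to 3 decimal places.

At P_x = 32 and P_y = 23.7: Q_x = 1419.49.
∂Q_x/∂P_y = 7.7.
ε = (∂Q_x/∂P_y)(P_y/Q_x) = 7.7 × (23.7/1419.49) ≈ 0.129.
Since ε > 0, taxis and ride-share trips are substitutes.

0.129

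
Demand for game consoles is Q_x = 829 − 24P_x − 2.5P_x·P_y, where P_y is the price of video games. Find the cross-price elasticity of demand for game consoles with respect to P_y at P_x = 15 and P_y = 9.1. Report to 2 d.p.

-2.67

At P_x = 15 and P_y = 9.1: Q_x = 127.75.
∂Q_x/∂P_y = -2.5P_x = -2.5(15) = -37.5000.
ε = (∂Q_x/∂P_y)(P_y/Q_x) = -37.5000 × (9.1/127.75) ≈ -2.67.
ε < 0: complements.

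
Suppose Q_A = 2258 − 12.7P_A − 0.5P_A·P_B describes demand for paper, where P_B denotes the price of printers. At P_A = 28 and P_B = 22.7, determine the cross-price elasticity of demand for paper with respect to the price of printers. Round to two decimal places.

At P_A = 28 and P_B = 22.7: Q_A = 1584.6.
∂Q_A/∂P_B = -0.5P_A = -0.5(28) = -14.0000.
ε = (∂Q_A/∂P_B)(P_B/Q_A) = -14.0000 × (22.7/1584.6) ≈ -0.20.
ε < 0: complements.

-0.20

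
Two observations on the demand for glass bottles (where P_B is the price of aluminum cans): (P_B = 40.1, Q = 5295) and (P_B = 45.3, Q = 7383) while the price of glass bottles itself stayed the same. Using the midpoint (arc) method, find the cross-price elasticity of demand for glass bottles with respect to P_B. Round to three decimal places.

ΔQ_A = 7383 − 5295 = 2088; ΔP_B = 45.3 − 40.1 = 5.2.
Midpoints: Q̄_A = 6339.0, P̄_B = 42.70.
ε = (ΔQ_A/Q̄_A)/(ΔP_B/P̄_B) = (2088/6339.0)/(5.2/42.70) ≈ 2.705.

2.705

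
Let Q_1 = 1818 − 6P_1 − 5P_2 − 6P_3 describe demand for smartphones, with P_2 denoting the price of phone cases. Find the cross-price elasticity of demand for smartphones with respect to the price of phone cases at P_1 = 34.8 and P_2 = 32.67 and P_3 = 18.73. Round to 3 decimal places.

At P_1 = 34.8 and P_2 = 32.67 and P_3 = 18.73: Q_1 = 1333.47.
∂Q_1/∂P_2 = -5.
ε = (∂Q_1/∂P_2)(P_2/Q_1) = -5 × (32.67/1333.47) ≈ -0.122.
Since ε < 0, smartphones and phone cases are complements.

-0.122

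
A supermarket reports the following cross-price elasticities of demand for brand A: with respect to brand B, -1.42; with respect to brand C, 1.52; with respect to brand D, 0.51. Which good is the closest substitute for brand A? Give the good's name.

brand C

Substitutes have ε > 0. Among the positive values, 1.52 (brand C) is largest.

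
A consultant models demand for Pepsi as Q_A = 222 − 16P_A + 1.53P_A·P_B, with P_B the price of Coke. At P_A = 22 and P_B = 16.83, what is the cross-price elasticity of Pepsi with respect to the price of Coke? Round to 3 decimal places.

1.298

At P_A = 22 and P_B = 16.83: Q_A = 436.498.
∂Q_A/∂P_B = 1.53P_A = 1.53(22) = 33.6600.
ε = (∂Q_A/∂P_B)(P_B/Q_A) = 33.6600 × (16.83/436.498) ≈ 1.298.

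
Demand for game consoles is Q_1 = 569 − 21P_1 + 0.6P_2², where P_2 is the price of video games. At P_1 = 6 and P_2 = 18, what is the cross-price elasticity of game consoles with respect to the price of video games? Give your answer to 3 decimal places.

At P_1 = 6 and P_2 = 18: Q_1 = 637.4.
∂Q_1/∂P_2 = 1.2P_2 = 1.2(18) = 21.6000.
ε = (∂Q_1/∂P_2)(P_2/Q_1) = 21.6000 × (18/637.4) ≈ 0.610.

0.610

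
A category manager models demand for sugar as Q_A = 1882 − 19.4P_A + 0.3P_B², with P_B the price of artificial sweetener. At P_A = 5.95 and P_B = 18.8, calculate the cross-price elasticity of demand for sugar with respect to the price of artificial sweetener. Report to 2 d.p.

0.11

At P_A = 5.95 and P_B = 18.8: Q_A = 1872.602.
∂Q_A/∂P_B = 0.6P_B = 0.6(18.8) = 11.2800.
ε = (∂Q_A/∂P_B)(P_B/Q_A) = 11.2800 × (18.8/1872.602) ≈ 0.11.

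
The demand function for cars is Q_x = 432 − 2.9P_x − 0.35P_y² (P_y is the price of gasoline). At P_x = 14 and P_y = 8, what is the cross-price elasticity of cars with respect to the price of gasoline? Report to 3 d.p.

-0.121

At P_x = 14 and P_y = 8: Q_x = 369.
∂Q_x/∂P_y = -0.7P_y = -0.7(8) = -5.6000.
ε = (∂Q_x/∂P_y)(P_y/Q_x) = -5.6000 × (8/369) ≈ -0.121.
ε < 0: complements.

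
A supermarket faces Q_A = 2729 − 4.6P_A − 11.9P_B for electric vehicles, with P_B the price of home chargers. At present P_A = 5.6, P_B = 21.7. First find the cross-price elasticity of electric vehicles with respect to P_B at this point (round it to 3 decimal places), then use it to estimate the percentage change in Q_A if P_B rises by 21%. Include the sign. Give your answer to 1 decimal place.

-2.2%

At P_A = 5.6, P_B = 21.7: Q_A = 2445.01.
∂Q_A/∂P_B = -11.9.
ε = (∂Q_A/∂P_B)(P_B/Q_A) = -11.9000 × 21.7/2445.01 ≈ -0.106.
%ΔQ_A ≈ ε × %ΔP_B = -0.106 × (21%) = -2.2%.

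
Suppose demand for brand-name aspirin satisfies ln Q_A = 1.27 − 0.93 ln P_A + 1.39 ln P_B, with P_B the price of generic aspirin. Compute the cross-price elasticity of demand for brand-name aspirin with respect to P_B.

In a log-linear (constant-elasticity) demand function, the coefficient on ln P_B is the cross-price elasticity.
ε = 1.39. Positive, so brand-name aspirin and generic aspirin are substitutes.

1.39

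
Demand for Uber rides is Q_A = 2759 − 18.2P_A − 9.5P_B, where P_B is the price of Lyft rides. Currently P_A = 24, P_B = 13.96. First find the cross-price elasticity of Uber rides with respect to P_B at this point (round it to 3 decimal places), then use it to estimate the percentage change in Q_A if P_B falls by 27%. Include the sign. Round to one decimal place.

At P_A = 24, P_B = 13.96: Q_A = 2189.58.
∂Q_A/∂P_B = -9.5.
ε = (∂Q_A/∂P_B)(P_B/Q_A) = -9.5000 × 13.96/2189.58 ≈ -0.061.
%ΔQ_A ≈ ε × %ΔP_B = -0.061 × (-27%) = 1.6%.

1.6%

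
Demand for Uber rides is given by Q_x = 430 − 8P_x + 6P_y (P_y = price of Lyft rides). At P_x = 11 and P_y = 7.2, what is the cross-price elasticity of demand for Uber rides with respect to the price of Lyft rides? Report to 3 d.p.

0.112

At P_x = 11 and P_y = 7.2: Q_x = 385.2.
∂Q_x/∂P_y = 6.
ε = (∂Q_x/∂P_y)(P_y/Q_x) = 6 × (7.2/385.2) ≈ 0.112.
Since ε > 0, Uber rides and Lyft rides are substitutes.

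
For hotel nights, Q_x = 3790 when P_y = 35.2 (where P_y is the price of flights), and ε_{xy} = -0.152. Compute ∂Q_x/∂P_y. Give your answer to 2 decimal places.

-16.37

ε = (∂Q_x/∂P_y)·(P_y/Q_x) ⇒ ∂Q_x/∂P_y = ε·Q_x/P_y = -0.152 × 3790/35.2 ≈ -16.37.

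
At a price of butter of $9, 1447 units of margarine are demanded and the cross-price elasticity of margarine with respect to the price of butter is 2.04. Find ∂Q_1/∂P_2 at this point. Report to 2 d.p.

327.99

ε = (∂Q_1/∂P_2)·(P_2/Q_1) ⇒ ∂Q_1/∂P_2 = ε·Q_1/P_2 = 2.04 × 1447/9 ≈ 327.99.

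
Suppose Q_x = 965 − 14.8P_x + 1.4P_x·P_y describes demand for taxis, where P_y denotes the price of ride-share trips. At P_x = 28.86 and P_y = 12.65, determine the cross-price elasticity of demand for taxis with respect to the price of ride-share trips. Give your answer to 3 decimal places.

0.487

At P_x = 28.86 and P_y = 12.65: Q_x = 1048.983.
∂Q_x/∂P_y = 1.4P_x = 1.4(28.86) = 40.4040.
ε = (∂Q_x/∂P_y)(P_y/Q_x) = 40.4040 × (12.65/1048.983) ≈ 0.487.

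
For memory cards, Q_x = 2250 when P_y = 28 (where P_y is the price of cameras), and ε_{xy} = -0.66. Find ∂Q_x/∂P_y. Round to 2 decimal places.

-53.04

ε = (∂Q_x/∂P_y)·(P_y/Q_x) ⇒ ∂Q_x/∂P_y = ε·Q_x/P_y = -0.66 × 2250/28 ≈ -53.04.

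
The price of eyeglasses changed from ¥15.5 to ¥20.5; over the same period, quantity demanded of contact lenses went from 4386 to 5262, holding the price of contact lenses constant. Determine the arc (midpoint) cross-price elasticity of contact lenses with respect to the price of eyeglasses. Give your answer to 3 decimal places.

0.654

ΔQ_A = 5262 − 4386 = 876; ΔP_B = 20.5 − 15.5 = 5.
Midpoints: Q̄_A = 4824.0, P̄_B = 18.00.
ε = (ΔQ_A/Q̄_A)/(ΔP_B/P̄_B) = (876/4824.0)/(5/18.00) ≈ 0.654.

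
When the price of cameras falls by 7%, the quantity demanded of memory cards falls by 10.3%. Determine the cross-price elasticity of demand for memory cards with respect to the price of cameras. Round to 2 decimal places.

1.47

ε = (%ΔQ of memory cards) / (%ΔP of cameras) = (-10.3%) / (-7%) ≈ 1.47.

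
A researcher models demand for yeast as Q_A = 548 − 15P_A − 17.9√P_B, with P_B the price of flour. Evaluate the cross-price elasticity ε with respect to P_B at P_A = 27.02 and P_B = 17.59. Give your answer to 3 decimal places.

-0.555

At P_A = 27.02 and P_B = 17.59: Q_A = 67.627.
∂Q_A/∂P_B = -17.9/(2√P_B) = -17.9/(2√17.59) = -2.1340.
ε = (∂Q_A/∂P_B)(P_B/Q_A) = -2.1340 × (17.59/67.627) ≈ -0.555.
ε < 0: complements.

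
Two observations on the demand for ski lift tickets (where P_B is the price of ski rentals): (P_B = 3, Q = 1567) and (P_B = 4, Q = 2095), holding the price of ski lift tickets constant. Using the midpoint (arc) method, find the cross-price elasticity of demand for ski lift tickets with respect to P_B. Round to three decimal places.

ΔQ_A = 2095 − 1567 = 528; ΔP_B = 4 − 3 = 1.
Midpoints: Q̄_A = 1831.0, P̄_B = 3.50.
ε = (ΔQ_A/Q̄_A)/(ΔP_B/P̄_B) = (528/1831.0)/(1/3.50) ≈ 1.009.

1.009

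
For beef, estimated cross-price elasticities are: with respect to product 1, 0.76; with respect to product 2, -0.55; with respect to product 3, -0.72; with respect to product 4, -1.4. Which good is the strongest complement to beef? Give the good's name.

Complements have ε < 0. The most negative value is -1.4 (product 4).

product 4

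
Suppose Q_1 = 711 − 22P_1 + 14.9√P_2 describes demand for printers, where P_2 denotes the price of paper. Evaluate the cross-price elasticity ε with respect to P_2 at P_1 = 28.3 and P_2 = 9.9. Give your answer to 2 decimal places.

0.17

At P_1 = 28.3 and P_2 = 9.9: Q_1 = 135.282.
∂Q_1/∂P_2 = 14.9/(2√P_2) = 14.9/(2√9.9) = 2.3678.
ε = (∂Q_1/∂P_2)(P_2/Q_1) = 2.3678 × (9.9/135.282) ≈ 0.17.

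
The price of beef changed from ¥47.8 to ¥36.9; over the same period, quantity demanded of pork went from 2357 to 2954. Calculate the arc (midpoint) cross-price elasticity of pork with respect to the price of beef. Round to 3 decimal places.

ΔQ_A = 2954 − 2357 = 597; ΔP_B = 36.9 − 47.8 = -10.9.
Midpoints: Q̄_A = 2655.5, P̄_B = 42.35.
ε = (ΔQ_A/Q̄_A)/(ΔP_B/P̄_B) = (597/2655.5)/(-10.9/42.35) ≈ -0.873.
ε < 0: pork and beef are complements.

-0.873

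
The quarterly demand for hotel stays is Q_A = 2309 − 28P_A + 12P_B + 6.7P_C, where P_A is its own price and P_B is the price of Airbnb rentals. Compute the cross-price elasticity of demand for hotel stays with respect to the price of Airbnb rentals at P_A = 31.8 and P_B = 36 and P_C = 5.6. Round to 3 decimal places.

0.229

At P_A = 31.8 and P_B = 36 and P_C = 5.6: Q_A = 1888.12.
∂Q_A/∂P_B = 12.
ε = (∂Q_A/∂P_B)(P_B/Q_A) = 12 × (36/1888.12) ≈ 0.229.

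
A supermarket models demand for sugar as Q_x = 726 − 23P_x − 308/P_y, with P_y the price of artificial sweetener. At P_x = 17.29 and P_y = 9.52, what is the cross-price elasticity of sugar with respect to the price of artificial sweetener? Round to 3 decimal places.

0.109

At P_x = 17.29 and P_y = 9.52: Q_x = 295.977.
∂Q_x/∂P_y = 308/P_y² = 3.3984.
ε = (∂Q_x/∂P_y)(P_y/Q_x) = 3.3984 × (9.52/295.977) ≈ 0.109.
ε > 0: substitutes.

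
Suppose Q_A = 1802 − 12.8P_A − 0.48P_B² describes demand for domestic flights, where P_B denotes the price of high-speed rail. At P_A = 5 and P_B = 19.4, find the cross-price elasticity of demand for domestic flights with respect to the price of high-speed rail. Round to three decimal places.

-0.232

At P_A = 5 and P_B = 19.4: Q_A = 1557.347.
∂Q_A/∂P_B = -0.96P_B = -0.96(19.4) = -18.6240.
ε = (∂Q_A/∂P_B)(P_B/Q_A) = -18.6240 × (19.4/1557.347) ≈ -0.232.
ε < 0: complements.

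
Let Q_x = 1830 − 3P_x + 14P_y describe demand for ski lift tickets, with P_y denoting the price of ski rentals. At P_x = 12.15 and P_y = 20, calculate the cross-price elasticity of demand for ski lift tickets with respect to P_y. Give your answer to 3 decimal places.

0.135

At P_x = 12.15 and P_y = 20: Q_x = 2073.55.
∂Q_x/∂P_y = 14.
ε = (∂Q_x/∂P_y)(P_y/Q_x) = 14 × (20/2073.55) ≈ 0.135.
Since ε > 0, ski lift tickets and ski rentals are substitutes.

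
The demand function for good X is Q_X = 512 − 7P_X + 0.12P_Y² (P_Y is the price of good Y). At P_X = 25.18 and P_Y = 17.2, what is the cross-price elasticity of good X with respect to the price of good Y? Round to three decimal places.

At P_X = 25.18 and P_Y = 17.2: Q_X = 371.241.
∂Q_X/∂P_Y = 0.24P_Y = 0.24(17.2) = 4.1280.
ε = (∂Q_X/∂P_Y)(P_Y/Q_X) = 4.1280 × (17.2/371.241) ≈ 0.191.

0.191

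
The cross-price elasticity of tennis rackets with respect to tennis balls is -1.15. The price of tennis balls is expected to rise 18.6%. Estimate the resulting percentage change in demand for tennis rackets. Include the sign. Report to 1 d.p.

%ΔQ ≈ ε × %ΔP of tennis balls = -1.15 × (18.6%) = -21.4%.

-21.4%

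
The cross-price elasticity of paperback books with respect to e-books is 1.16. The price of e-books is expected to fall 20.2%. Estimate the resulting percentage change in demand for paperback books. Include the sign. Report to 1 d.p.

%ΔQ ≈ ε × %ΔP of e-books = 1.16 × (-20.2%) = -23.4%.
Demand for paperback books falls by about 23.4%.

-23.4%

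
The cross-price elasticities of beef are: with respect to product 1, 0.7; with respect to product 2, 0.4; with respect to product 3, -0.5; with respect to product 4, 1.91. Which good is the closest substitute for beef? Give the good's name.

product 4

Substitutes have ε > 0. Among the positive values, 1.91 (product 4) is largest.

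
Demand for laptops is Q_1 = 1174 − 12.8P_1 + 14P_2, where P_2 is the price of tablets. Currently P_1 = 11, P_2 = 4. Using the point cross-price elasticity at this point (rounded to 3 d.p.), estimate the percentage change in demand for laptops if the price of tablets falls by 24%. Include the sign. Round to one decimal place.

-1.2%

At P_1 = 11, P_2 = 4: Q_1 = 1089.2.
∂Q_1/∂P_2 = 14.
ε = (∂Q_1/∂P_2)(P_2/Q_1) = 14.0000 × 4/1089.2 ≈ 0.051.
%ΔQ_1 ≈ ε × %ΔP_2 = 0.051 × (-24%) = -1.2%.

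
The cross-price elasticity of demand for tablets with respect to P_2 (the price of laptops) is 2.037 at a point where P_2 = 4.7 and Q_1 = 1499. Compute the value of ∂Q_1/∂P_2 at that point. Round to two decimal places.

649.67

ε = (∂Q_1/∂P_2)·(P_2/Q_1) ⇒ ∂Q_1/∂P_2 = ε·Q_1/P_2 = 2.037 × 1499/4.7 ≈ 649.67.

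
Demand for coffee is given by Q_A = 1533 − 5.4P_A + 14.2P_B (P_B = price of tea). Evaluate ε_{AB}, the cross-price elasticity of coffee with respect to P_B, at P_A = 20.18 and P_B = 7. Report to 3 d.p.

At P_A = 20.18 and P_B = 7: Q_A = 1523.428.
∂Q_A/∂P_B = 14.2.
ε = (∂Q_A/∂P_B)(P_B/Q_A) = 14.2 × (7/1523.428) ≈ 0.065.

0.065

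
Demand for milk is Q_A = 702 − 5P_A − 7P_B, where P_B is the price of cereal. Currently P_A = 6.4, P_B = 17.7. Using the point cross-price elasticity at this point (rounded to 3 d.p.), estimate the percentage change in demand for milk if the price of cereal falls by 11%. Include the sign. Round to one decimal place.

At P_A = 6.4, P_B = 17.7: Q_A = 546.1.
∂Q_A/∂P_B = -7.
ε = (∂Q_A/∂P_B)(P_B/Q_A) = -7.0000 × 17.7/546.1 ≈ -0.227.
%ΔQ_A ≈ ε × %ΔP_B = -0.227 × (-11%) = 2.5%.

2.5%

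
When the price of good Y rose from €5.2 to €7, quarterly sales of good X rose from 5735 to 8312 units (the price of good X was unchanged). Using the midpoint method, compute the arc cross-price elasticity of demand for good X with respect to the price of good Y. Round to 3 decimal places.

ΔQ_X = 8312 − 5735 = 2577; ΔP_Y = 7 − 5.2 = 1.8.
Midpoints: Q̄_X = 7023.5, P̄_Y = 6.10.
ε = (ΔQ_X/Q̄_X)/(ΔP_Y/P̄_Y) = (2577/7023.5)/(1.8/6.10) ≈ 1.243.

1.243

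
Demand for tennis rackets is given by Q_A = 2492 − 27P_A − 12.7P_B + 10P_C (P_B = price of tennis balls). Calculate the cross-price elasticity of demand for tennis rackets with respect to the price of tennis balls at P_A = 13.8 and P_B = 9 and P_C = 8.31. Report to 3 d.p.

At P_A = 13.8 and P_B = 9 and P_C = 8.31: Q_A = 2088.2.
∂Q_A/∂P_B = -12.7.
ε = (∂Q_A/∂P_B)(P_B/Q_A) = -12.7 × (9/2088.2) ≈ -0.055.

-0.055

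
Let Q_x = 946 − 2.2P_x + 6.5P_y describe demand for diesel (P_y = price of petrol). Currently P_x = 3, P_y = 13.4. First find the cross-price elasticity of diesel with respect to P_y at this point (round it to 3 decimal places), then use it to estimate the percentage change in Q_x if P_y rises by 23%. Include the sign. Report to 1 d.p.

At P_x = 3, P_y = 13.4: Q_x = 1026.5.
∂Q_x/∂P_y = 6.5.
ε = (∂Q_x/∂P_y)(P_y/Q_x) = 6.5000 × 13.4/1026.5 ≈ 0.085.
%ΔQ_x ≈ ε × %ΔP_y = 0.085 × (23%) = 2.0%.

2.0%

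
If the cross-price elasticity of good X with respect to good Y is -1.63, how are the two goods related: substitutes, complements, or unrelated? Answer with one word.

complements

ε = -1.63 < 0, so a higher price of good Y lowers demand for good X: complements.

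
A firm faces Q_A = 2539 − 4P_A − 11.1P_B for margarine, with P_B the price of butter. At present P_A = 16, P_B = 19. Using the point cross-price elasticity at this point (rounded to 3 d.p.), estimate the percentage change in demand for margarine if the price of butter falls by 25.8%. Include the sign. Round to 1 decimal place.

At P_A = 16, P_B = 19: Q_A = 2264.1.
∂Q_A/∂P_B = -11.1.
ε = (∂Q_A/∂P_B)(P_B/Q_A) = -11.1000 × 19/2264.1 ≈ -0.093.
%ΔQ_A ≈ ε × %ΔP_B = -0.093 × (-25.8%) = 2.4%.

2.4%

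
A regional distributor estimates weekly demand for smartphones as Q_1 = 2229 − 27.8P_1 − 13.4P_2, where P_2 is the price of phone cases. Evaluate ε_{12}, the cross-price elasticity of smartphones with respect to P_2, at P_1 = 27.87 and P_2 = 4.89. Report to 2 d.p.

-0.05

At P_1 = 27.87 and P_2 = 4.89: Q_1 = 1388.688.
∂Q_1/∂P_2 = -13.4.
ε = (∂Q_1/∂P_2)(P_2/Q_1) = -13.4 × (4.89/1388.688) ≈ -0.05.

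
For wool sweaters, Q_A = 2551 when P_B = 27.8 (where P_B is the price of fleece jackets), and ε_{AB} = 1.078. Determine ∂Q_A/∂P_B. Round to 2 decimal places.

98.92

ε = (∂Q_A/∂P_B)·(P_B/Q_A) ⇒ ∂Q_A/∂P_B = ε·Q_A/P_B = 1.078 × 2551/27.8 ≈ 98.92.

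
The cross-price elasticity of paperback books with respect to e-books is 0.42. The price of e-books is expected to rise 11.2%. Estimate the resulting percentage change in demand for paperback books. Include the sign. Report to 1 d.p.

4.7%

%ΔQ ≈ ε × %ΔP of e-books = 0.42 × (11.2%) = 4.7%.
Demand for paperback books rises by about 4.7%.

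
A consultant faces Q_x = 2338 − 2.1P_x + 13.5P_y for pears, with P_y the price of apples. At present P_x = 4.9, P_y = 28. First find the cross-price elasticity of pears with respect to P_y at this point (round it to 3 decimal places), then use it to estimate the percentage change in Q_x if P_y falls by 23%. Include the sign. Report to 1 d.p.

-3.2%

At P_x = 4.9, P_y = 28: Q_x = 2705.71.
∂Q_x/∂P_y = 13.5.
ε = (∂Q_x/∂P_y)(P_y/Q_x) = 13.5000 × 28/2705.71 ≈ 0.140.
%ΔQ_x ≈ ε × %ΔP_y = 0.140 × (-23%) = -3.2%.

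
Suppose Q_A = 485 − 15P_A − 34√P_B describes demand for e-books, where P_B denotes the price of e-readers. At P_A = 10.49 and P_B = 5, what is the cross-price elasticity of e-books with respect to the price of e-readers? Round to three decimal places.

-0.151

At P_A = 10.49 and P_B = 5: Q_A = 251.624.
∂Q_A/∂P_B = -34/(2√P_B) = -34/(2√5) = -7.6026.
ε = (∂Q_A/∂P_B)(P_B/Q_A) = -7.6026 × (5/251.624) ≈ -0.151.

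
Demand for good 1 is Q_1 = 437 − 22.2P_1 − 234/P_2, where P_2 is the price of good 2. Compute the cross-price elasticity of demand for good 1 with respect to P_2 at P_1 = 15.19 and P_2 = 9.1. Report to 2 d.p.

At P_1 = 15.19 and P_2 = 9.1: Q_1 = 74.068.
∂Q_1/∂P_2 = 234/P_2² = 2.8257.
ε = (∂Q_1/∂P_2)(P_2/Q_1) = 2.8257 × (9.1/74.068) ≈ 0.35.
ε > 0: substitutes.

0.35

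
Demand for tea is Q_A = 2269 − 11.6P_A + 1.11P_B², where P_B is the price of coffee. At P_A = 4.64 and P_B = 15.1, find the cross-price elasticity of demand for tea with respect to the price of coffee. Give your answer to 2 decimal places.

0.21

At P_A = 4.64 and P_B = 15.1: Q_A = 2468.267.
∂Q_A/∂P_B = 2.22P_B = 2.22(15.1) = 33.5220.
ε = (∂Q_A/∂P_B)(P_B/Q_A) = 33.5220 × (15.1/2468.267) ≈ 0.21.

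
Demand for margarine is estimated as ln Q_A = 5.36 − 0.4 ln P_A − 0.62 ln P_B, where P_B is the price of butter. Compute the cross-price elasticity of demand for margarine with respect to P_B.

-0.62

In a log-linear (constant-elasticity) demand function, the coefficient on ln P_B is the cross-price elasticity.
ε = -0.62. Negative, so margarine and butter are complements.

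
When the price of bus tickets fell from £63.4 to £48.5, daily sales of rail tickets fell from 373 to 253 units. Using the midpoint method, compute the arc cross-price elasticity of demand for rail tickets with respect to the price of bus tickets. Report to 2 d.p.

ΔQ_A = 253 − 373 = -120; ΔP_B = 48.5 − 63.4 = -14.9.
Midpoints: Q̄_A = 313.0, P̄_B = 55.95.
ε = (ΔQ_A/Q̄_A)/(ΔP_B/P̄_B) = (-120/313.0)/(-14.9/55.95) ≈ 1.44.

1.44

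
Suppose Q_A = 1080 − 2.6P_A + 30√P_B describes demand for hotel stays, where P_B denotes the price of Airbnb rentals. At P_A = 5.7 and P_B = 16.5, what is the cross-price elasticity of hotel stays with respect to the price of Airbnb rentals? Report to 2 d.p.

At P_A = 5.7 and P_B = 16.5: Q_A = 1187.041.
∂Q_A/∂P_B = 30/(2√P_B) = 30/(2√16.5) = 3.6927.
ε = (∂Q_A/∂P_B)(P_B/Q_A) = 3.6927 × (16.5/1187.041) ≈ 0.05.

0.05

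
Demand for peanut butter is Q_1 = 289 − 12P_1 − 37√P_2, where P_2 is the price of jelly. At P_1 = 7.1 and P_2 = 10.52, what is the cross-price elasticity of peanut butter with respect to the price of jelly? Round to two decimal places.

At P_1 = 7.1 and P_2 = 10.52: Q_1 = 83.792.
∂Q_1/∂P_2 = -37/(2√P_2) = -37/(2√10.52) = -5.7038.
ε = (∂Q_1/∂P_2)(P_2/Q_1) = -5.7038 × (10.52/83.792) ≈ -0.72.

-0.72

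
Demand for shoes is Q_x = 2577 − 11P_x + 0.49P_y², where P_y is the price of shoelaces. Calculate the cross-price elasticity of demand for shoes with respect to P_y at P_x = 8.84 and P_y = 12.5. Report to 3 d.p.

At P_x = 8.84 and P_y = 12.5: Q_x = 2556.323.
∂Q_x/∂P_y = 0.98P_y = 0.98(12.5) = 12.2500.
ε = (∂Q_x/∂P_y)(P_y/Q_x) = 12.2500 × (12.5/2556.323) ≈ 0.060.

0.060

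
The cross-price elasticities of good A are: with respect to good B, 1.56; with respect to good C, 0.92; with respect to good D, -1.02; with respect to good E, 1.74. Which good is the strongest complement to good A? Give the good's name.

good D

Complements have ε < 0. The most negative value is -1.02 (good D).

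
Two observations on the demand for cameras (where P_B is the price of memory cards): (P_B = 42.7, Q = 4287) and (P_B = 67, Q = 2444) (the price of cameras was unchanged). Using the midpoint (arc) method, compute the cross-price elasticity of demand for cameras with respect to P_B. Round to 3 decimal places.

-1.236

ΔQ_A = 2444 − 4287 = -1843; ΔP_B = 67 − 42.7 = 24.3.
Midpoints: Q̄_A = 3365.5, P̄_B = 54.85.
ε = (ΔQ_A/Q̄_A)/(ΔP_B/P̄_B) = (-1843/3365.5)/(24.3/54.85) ≈ -1.236.
ε < 0: cameras and memory cards are complements.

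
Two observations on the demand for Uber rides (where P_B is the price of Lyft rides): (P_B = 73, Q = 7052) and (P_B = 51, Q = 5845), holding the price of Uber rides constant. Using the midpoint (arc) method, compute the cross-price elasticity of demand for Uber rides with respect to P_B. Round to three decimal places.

0.527

ΔQ_A = 5845 − 7052 = -1207; ΔP_B = 51 − 73 = -22.
Midpoints: Q̄_A = 6448.5, P̄_B = 62.00.
ε = (ΔQ_A/Q̄_A)/(ΔP_B/P̄_B) = (-1207/6448.5)/(-22/62.00) ≈ 0.527.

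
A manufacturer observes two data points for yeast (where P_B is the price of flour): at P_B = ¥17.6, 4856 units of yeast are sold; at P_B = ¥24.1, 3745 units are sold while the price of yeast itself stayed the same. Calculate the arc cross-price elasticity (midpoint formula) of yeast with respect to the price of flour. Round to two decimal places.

-0.83

ΔQ_A = 3745 − 4856 = -1111; ΔP_B = 24.1 − 17.6 = 6.5.
Midpoints: Q̄_A = 4300.5, P̄_B = 20.85.
ε = (ΔQ_A/Q̄_A)/(ΔP_B/P̄_B) = (-1111/4300.5)/(6.5/20.85) ≈ -0.83.
ε < 0: yeast and flour are complements.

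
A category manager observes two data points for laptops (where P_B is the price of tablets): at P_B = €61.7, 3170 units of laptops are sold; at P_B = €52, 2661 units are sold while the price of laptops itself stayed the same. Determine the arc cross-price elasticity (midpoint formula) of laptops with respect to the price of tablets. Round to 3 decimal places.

ΔQ_A = 2661 − 3170 = -509; ΔP_B = 52 − 61.7 = -9.7.
Midpoints: Q̄_A = 2915.5, P̄_B = 56.85.
ε = (ΔQ_A/Q̄_A)/(ΔP_B/P̄_B) = (-509/2915.5)/(-9.7/56.85) ≈ 1.023.
ε > 0: laptops and tablets are substitutes.

1.023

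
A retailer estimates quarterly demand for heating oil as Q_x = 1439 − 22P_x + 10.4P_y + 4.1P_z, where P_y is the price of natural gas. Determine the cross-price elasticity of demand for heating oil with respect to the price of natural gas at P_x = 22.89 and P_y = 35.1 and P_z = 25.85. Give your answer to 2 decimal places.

At P_x = 22.89 and P_y = 35.1 and P_z = 25.85: Q_x = 1406.445.
∂Q_x/∂P_y = 10.4.
ε = (∂Q_x/∂P_y)(P_y/Q_x) = 10.4 × (35.1/1406.445) ≈ 0.26.

0.26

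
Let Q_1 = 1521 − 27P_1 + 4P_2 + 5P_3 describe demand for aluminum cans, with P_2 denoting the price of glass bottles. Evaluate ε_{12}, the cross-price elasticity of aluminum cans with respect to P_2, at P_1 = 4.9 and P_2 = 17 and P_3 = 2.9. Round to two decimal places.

0.05

At P_1 = 4.9 and P_2 = 17 and P_3 = 2.9: Q_1 = 1471.2.
∂Q_1/∂P_2 = 4.
ε = (∂Q_1/∂P_2)(P_2/Q_1) = 4 × (17/1471.2) ≈ 0.05.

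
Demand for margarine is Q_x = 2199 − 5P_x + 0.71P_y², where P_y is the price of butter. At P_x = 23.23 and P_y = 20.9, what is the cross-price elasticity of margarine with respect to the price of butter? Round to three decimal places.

At P_x = 23.23 and P_y = 20.9: Q_x = 2392.985.
∂Q_x/∂P_y = 1.42P_y = 1.42(20.9) = 29.6780.
ε = (∂Q_x/∂P_y)(P_y/Q_x) = 29.6780 × (20.9/2392.985) ≈ 0.259.
ε > 0: substitutes.

0.259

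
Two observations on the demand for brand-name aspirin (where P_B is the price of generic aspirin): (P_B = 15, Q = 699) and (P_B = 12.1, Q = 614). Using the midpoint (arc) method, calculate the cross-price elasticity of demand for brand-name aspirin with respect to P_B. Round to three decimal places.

0.605

ΔQ_A = 614 − 699 = -85; ΔP_B = 12.1 − 15 = -2.9.
Midpoints: Q̄_A = 656.5, P̄_B = 13.55.
ε = (ΔQ_A/Q̄_A)/(ΔP_B/P̄_B) = (-85/656.5)/(-2.9/13.55) ≈ 0.605.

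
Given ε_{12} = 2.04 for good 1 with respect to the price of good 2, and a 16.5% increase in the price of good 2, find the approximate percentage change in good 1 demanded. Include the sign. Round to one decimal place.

33.7%

%ΔQ ≈ ε × %ΔP of good 2 = 2.04 × (16.5%) = 33.7%.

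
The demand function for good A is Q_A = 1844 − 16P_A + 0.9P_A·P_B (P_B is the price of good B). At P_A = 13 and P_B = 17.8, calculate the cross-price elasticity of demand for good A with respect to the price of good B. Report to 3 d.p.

0.113

At P_A = 13 and P_B = 17.8: Q_A = 1844.26.
∂Q_A/∂P_B = 0.9P_A = 0.9(13) = 11.7000.
ε = (∂Q_A/∂P_B)(P_B/Q_A) = 11.7000 × (17.8/1844.26) ≈ 0.113.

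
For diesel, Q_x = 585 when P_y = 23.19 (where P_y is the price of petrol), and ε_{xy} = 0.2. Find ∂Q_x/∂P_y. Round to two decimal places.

ε = (∂Q_x/∂P_y)·(P_y/Q_x) ⇒ ∂Q_x/∂P_y = ε·Q_x/P_y = 0.2 × 585/23.19 ≈ 5.05.

5.05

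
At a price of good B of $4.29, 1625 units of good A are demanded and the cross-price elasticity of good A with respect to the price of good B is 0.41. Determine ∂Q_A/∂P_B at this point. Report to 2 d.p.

155.30

ε = (∂Q_A/∂P_B)·(P_B/Q_A) ⇒ ∂Q_A/∂P_B = ε·Q_A/P_B = 0.41 × 1625/4.29 ≈ 155.30.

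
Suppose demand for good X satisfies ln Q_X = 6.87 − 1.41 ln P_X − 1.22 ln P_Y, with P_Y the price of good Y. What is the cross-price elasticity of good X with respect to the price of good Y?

In a log-linear (constant-elasticity) demand function, the coefficient on ln P_Y is the cross-price elasticity.
ε = -1.22. Negative, so good X and good Y are complements.

-1.22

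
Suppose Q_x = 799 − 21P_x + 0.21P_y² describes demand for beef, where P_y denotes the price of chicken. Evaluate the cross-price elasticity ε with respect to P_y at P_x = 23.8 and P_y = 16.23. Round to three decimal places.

At P_x = 23.8 and P_y = 16.23: Q_x = 354.517.
∂Q_x/∂P_y = 0.42P_y = 0.42(16.23) = 6.8166.
ε = (∂Q_x/∂P_y)(P_y/Q_x) = 6.8166 × (16.23/354.517) ≈ 0.312.
ε > 0: substitutes.

0.312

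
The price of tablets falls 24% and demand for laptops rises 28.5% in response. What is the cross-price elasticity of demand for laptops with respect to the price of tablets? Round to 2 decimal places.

-1.19

ε = (%ΔQ of laptops) / (%ΔP of tablets) = (28.5%) / (-24%) ≈ -1.19.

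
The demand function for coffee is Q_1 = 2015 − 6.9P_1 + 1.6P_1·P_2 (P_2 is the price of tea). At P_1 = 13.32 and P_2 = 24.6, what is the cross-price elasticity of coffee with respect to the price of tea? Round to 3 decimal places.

At P_1 = 13.32 and P_2 = 24.6: Q_1 = 2447.367.
∂Q_1/∂P_2 = 1.6P_1 = 1.6(13.32) = 21.3120.
ε = (∂Q_1/∂P_2)(P_2/Q_1) = 21.3120 × (24.6/2447.367) ≈ 0.214.
ε > 0: substitutes.

0.214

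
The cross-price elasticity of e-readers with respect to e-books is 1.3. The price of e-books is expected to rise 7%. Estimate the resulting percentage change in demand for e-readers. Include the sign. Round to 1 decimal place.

%ΔQ ≈ ε × %ΔP of e-books = 1.3 × (7%) = 9.1%.

9.1%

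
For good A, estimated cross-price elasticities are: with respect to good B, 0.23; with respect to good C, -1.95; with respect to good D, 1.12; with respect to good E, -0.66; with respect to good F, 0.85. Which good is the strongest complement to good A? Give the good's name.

good C

Complements have ε < 0. The most negative value is -1.95 (good C).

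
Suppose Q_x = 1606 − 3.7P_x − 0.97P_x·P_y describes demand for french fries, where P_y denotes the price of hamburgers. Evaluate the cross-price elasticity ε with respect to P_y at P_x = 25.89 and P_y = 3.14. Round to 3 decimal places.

-0.055

At P_x = 25.89 and P_y = 3.14: Q_x = 1431.351.
∂Q_x/∂P_y = -0.97P_x = -0.97(25.89) = -25.1133.
ε = (∂Q_x/∂P_y)(P_y/Q_x) = -25.1133 × (3.14/1431.351) ≈ -0.055.
ε < 0: complements.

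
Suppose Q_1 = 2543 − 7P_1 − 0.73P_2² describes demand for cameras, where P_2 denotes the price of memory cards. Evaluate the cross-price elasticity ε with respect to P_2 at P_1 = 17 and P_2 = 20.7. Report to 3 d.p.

-0.296

At P_1 = 17 and P_2 = 20.7: Q_1 = 2111.202.
∂Q_1/∂P_2 = -1.46P_2 = -1.46(20.7) = -30.2220.
ε = (∂Q_1/∂P_2)(P_2/Q_1) = -30.2220 × (20.7/2111.202) ≈ -0.296.
ε < 0: complements.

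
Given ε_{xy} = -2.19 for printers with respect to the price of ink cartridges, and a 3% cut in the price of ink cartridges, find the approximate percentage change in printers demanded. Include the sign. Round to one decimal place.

6.6%

%ΔQ ≈ ε × %ΔP of ink cartridges = -2.19 × (-3%) = 6.6%.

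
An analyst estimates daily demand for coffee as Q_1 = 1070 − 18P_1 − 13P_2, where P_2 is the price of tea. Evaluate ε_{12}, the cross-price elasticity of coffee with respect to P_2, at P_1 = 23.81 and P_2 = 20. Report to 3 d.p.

At P_1 = 23.81 and P_2 = 20: Q_1 = 381.42.
∂Q_1/∂P_2 = -13.
ε = (∂Q_1/∂P_2)(P_2/Q_1) = -13 × (20/381.42) ≈ -0.682.
Since ε < 0, coffee and tea are complements.

-0.682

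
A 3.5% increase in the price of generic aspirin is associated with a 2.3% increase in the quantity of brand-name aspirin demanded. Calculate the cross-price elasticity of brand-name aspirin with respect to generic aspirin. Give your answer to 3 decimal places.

0.657

ε = (%ΔQ of brand-name aspirin) / (%ΔP of generic aspirin) = (2.3%) / (3.5%) ≈ 0.657.
Positive cross-price elasticity: substitutes.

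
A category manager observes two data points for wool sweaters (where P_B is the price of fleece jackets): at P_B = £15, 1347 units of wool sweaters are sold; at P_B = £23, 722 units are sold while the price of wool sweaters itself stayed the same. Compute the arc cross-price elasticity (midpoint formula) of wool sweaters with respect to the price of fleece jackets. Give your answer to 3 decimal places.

ΔQ_A = 722 − 1347 = -625; ΔP_B = 23 − 15 = 8.
Midpoints: Q̄_A = 1034.5, P̄_B = 19.00.
ε = (ΔQ_A/Q̄_A)/(ΔP_B/P̄_B) = (-625/1034.5)/(8/19.00) ≈ -1.435.
ε < 0: wool sweaters and fleece jackets are complements.

-1.435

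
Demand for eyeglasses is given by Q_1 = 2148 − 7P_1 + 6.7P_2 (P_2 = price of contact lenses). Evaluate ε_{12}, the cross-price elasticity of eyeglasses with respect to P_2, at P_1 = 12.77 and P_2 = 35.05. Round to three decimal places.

At P_1 = 12.77 and P_2 = 35.05: Q_1 = 2293.445.
∂Q_1/∂P_2 = 6.7.
ε = (∂Q_1/∂P_2)(P_2/Q_1) = 6.7 × (35.05/2293.445) ≈ 0.102.
Since ε > 0, eyeglasses and contact lenses are substitutes.

0.102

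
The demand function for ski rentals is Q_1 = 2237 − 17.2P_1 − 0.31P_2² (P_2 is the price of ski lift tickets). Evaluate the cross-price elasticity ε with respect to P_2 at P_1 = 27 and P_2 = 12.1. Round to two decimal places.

-0.05

At P_1 = 27 and P_2 = 12.1: Q_1 = 1727.213.
∂Q_1/∂P_2 = -0.62P_2 = -0.62(12.1) = -7.5020.
ε = (∂Q_1/∂P_2)(P_2/Q_1) = -7.5020 × (12.1/1727.213) ≈ -0.05.
ε < 0: complements.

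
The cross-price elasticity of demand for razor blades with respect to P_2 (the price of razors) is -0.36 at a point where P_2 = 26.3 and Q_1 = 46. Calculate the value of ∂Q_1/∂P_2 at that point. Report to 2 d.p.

ε = (∂Q_1/∂P_2)·(P_2/Q_1) ⇒ ∂Q_1/∂P_2 = ε·Q_1/P_2 = -0.36 × 46/26.3 ≈ -0.63.

-0.63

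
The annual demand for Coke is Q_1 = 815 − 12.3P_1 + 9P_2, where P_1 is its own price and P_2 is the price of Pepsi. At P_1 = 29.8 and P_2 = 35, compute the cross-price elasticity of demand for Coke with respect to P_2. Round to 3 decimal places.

At P_1 = 29.8 and P_2 = 35: Q_1 = 763.46.
∂Q_1/∂P_2 = 9.
ε = (∂Q_1/∂P_2)(P_2/Q_1) = 9 × (35/763.46) ≈ 0.413.

0.413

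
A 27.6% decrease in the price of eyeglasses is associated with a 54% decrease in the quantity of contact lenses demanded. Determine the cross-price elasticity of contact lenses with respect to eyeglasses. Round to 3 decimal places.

1.957

ε = (%ΔQ of contact lenses) / (%ΔP of eyeglasses) = (-54%) / (-27.6%) ≈ 1.957.
Positive cross-price elasticity: substitutes.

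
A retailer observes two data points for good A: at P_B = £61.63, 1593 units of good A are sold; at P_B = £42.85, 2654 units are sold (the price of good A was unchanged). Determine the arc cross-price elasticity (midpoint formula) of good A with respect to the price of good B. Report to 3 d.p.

ΔQ_A = 2654 − 1593 = 1061; ΔP_B = 42.85 − 61.63 = -18.78.
Midpoints: Q̄_A = 2123.5, P̄_B = 52.24.
ε = (ΔQ_A/Q̄_A)/(ΔP_B/P̄_B) = (1061/2123.5)/(-18.78/52.24) ≈ -1.390.
ε < 0: good A and good B are complements.

-1.390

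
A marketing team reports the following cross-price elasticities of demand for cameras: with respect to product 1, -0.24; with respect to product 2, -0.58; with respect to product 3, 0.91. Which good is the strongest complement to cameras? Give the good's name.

product 2

Complements have ε < 0. The most negative value is -0.58 (product 2).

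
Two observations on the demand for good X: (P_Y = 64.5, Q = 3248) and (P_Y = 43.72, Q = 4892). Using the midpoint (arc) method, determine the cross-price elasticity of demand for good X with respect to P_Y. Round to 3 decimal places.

ΔQ_X = 4892 − 3248 = 1644; ΔP_Y = 43.72 − 64.5 = -20.78.
Midpoints: Q̄_X = 4070.0, P̄_Y = 54.11.
ε = (ΔQ_X/Q̄_X)/(ΔP_Y/P̄_Y) = (1644/4070.0)/(-20.78/54.11) ≈ -1.052.

-1.052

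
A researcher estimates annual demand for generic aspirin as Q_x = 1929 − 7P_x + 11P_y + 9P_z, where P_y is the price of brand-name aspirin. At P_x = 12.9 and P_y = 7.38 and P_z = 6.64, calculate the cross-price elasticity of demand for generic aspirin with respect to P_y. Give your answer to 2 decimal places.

At P_x = 12.9 and P_y = 7.38 and P_z = 6.64: Q_x = 1979.64.
∂Q_x/∂P_y = 11.
ε = (∂Q_x/∂P_y)(P_y/Q_x) = 11 × (7.38/1979.64) ≈ 0.04.

0.04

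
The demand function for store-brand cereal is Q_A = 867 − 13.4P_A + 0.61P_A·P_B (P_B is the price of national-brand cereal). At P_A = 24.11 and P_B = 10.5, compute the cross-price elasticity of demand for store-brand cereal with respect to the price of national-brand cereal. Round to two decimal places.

0.22

At P_A = 24.11 and P_B = 10.5: Q_A = 698.351.
∂Q_A/∂P_B = 0.61P_A = 0.61(24.11) = 14.7071.
ε = (∂Q_A/∂P_B)(P_B/Q_A) = 14.7071 × (10.5/698.351) ≈ 0.22.
ε > 0: substitutes.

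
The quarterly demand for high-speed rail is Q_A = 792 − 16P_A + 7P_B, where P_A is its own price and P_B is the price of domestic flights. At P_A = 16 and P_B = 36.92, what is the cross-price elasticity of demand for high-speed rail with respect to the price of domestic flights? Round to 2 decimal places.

0.33

At P_A = 16 and P_B = 36.92: Q_A = 794.44.
∂Q_A/∂P_B = 7.
ε = (∂Q_A/∂P_B)(P_B/Q_A) = 7 × (36.92/794.44) ≈ 0.33.
Since ε > 0, high-speed rail and domestic flights are substitutes.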